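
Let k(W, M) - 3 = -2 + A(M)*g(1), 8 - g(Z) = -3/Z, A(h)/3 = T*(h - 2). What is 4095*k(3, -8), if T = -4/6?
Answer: 904995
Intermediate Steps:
T = -⅔ (T = -4*⅙ = -⅔ ≈ -0.66667)
A(h) = 4 - 2*h (A(h) = 3*(-2*(h - 2)/3) = 3*(-2*(-2 + h)/3) = 3*(4/3 - 2*h/3) = 4 - 2*h)
g(Z) = 8 + 3/Z (g(Z) = 8 - (-3)/Z = 8 + 3/Z)
k(W, M) = 45 - 22*M (k(W, M) = 3 + (-2 + (4 - 2*M)*(8 + 3/1)) = 3 + (-2 + (4 - 2*M)*(8 + 3*1)) = 3 + (-2 + (4 - 2*M)*(8 + 3)) = 3 + (-2 + (4 - 2*M)*11) = 3 + (-2 + (44 - 22*M)) = 3 + (42 - 22*M) = 45 - 22*M)
4095*k(3, -8) = 4095*(45 - 22*(-8)) = 4095*(45 + 176) = 4095*221 = 904995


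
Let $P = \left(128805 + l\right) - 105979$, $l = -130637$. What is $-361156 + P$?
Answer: $-468967$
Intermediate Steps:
$P = -107811$ ($P = \left(128805 - 130637\right) - 105979 = -1832 - 105979 = -107811$)
$-361156 + P = -361156 - 107811 = -468967$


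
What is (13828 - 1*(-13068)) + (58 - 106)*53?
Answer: 24352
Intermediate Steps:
(13828 - 1*(-13068)) + (58 - 106)*53 = (13828 + 13068) - 48*53 = 26896 - 2544 = 24352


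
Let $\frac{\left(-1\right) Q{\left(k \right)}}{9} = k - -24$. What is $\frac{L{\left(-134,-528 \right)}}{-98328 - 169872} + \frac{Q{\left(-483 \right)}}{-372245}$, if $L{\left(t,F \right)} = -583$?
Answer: $- \frac{178183073}{19967221800} \approx -0.0089238$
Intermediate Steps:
$Q{\left(k \right)} = -216 - 9 k$ ($Q{\left(k \right)} = - 9 \left(k - -24\right) = - 9 \left(k + 24\right) = - 9 \left(24 + k\right) = -216 - 9 k$)
$\frac{L{\left(-134,-528 \right)}}{-98328 - 169872} + \frac{Q{\left(-483 \right)}}{-372245} = - \frac{583}{-98328 - 169872} + \frac{-216 - -4347}{-372245} = - \frac{583}{-98328 - 169872} + \left(-216 + 4347\right) \left(- \frac{1}{372245}\right) = - \frac{583}{-268200} + 4131 \left(- \frac{1}{372245}\right) = \left(-583\right) \left(- \frac{1}{268200}\right) - \frac{4131}{372245} = \frac{583}{268200} - \frac{4131}{372245} = - \frac{178183073}{19967221800}$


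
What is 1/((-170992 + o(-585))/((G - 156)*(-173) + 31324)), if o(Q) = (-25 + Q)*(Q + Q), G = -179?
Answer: 89279/542708 ≈ 0.16451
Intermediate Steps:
o(Q) = 2*Q*(-25 + Q) (o(Q) = (-25 + Q)*(2*Q) = 2*Q*(-25 + Q))
1/((-170992 + o(-585))/((G - 156)*(-173) + 31324)) = 1/((-170992 + 2*(-585)*(-25 - 585))/((-179 - 156)*(-173) + 31324)) = 1/((-170992 + 2*(-585)*(-610))/(-335*(-173) + 31324)) = 1/((-170992 + 713700)/(57955 + 31324)) = 1/(542708/89279) = 89279/542708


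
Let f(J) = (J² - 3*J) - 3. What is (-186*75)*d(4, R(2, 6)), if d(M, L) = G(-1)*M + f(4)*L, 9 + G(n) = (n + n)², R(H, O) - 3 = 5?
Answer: 167400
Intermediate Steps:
R(H, O) = 8 (R(H, O) = 3 + 5 = 8)
f(J) = -3 + J² - 3*J
G(n) = -9 + 4*n² (G(n) = -9 + (n + n)² = -9 + (2*n)² = -9 + 4*n²)
d(M, L) = L - 5*M (d(M, L) = (-9 + 4*(-1)²)*M + (-3 + 4² - 3*4)*L = (-9 + 4*1)*M + (-3 + 16 - 12)*L = (-9 + 4)*M + 1*L = -5*M + L = L - 5*M)
(-186*75)*d(4, R(2, 6)) = (-186*75)*(8 - 5*4) = -13950*(8 - 20) = -13950*(-12) = 167400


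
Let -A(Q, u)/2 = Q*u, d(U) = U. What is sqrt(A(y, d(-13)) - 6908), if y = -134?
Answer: 2*I*sqrt(2598) ≈ 101.94*I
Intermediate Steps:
A(Q, u) = -2*Q*u
sqrt(A(y, d(-13)) - 6908) = sqrt(-2*(-134)*(-13) - 6908) = sqrt(-3484 - 6908) = sqrt(-10392) = 2*I*sqrt(2598)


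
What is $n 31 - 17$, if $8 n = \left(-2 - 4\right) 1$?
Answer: $- \frac{161}{4} \approx -40.25$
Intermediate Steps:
$n = - \frac{3}{4}$ ($n = \frac{\left(-2 - 4\right) 1}{8} = \frac{\left(-6\right) 1}{8} = \frac{1}{8} \left(-6\right) = - \frac{3}{4} \approx -0.75$)
$n 31 - 17 = \left(- \frac{3}{4}\right) 31 - 17 = - \frac{93}{4} - 17 = - \frac{161}{4}$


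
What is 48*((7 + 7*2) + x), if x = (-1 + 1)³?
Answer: 1008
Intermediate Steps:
x = 0 (x = 0³ = 0)
48*((7 + 7*2) + x) = 48*((7 + 7*2) + 0) = 48*((7 + 14) + 0) = 48*(21 + 0) = 48*21 = 1008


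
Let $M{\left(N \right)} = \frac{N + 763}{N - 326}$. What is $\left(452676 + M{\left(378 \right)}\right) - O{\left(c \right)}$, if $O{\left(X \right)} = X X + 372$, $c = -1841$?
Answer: $- \frac{152721663}{52} \approx -2.937 \cdot 10^{6}$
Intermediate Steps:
$M{\left(N \right)} = \frac{763 + N}{-326 + N}$
$O{\left(X \right)} = 372 + X^{2}$ ($O{\left(X \right)} = X^{2} + 372 = 372 + X^{2}$)
$\left(452676 + M{\left(378 \right)}\right) - O{\left(c \right)} = \left(452676 + \frac{763 + 378}{-326 + 378}\right) - \left(372 + \left(-1841\right)^{2}\right) = \left(452676 + \frac{1}{52} \cdot 1141\right) - \left(372 + 3389281\right) = \left(452676 + \frac{1}{52} \cdot 1141\right) - 3389653 = \left(452676 + \frac{1141}{52}\right) - 3389653 = \frac{23540293}{52} - 3389653 = - \frac{152721663}{52}$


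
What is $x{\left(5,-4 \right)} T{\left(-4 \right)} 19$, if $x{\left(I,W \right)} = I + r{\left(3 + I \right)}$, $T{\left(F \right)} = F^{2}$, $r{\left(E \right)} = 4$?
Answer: $2736$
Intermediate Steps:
$x{\left(I,W \right)} = 4 + I$ ($x{\left(I,W \right)} = I + 4 = 4 + I$)
$x{\left(5,-4 \right)} T{\left(-4 \right)} 19 = \left(4 + 5\right) \left(-4\right)^{2} \cdot 19 = 9 \cdot 16 \cdot 19 = 144 \cdot 19 = 2736$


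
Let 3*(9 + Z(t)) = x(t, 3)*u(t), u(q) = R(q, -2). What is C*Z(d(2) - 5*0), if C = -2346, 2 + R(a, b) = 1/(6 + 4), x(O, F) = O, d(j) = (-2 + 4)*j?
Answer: 135286/5 ≈ 27057.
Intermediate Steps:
d(j) = 2*j
R(a, b) = -19/10 (R(a, b) = -2 + 1/(6 + 4) = -2 + 1/10 = -2 + ⅒ = -19/10)
u(q) = -19/10
Z(t) = -9 - 19*t/30 (Z(t) = -9 + (t*(-19/10))/3 = -9 + (-19*t/10)/3 = -9 - 19*t/30)
C*Z(d(2) - 5*0) = -2346*(-9 - 19*(2*2 - 5*0)/30) = -2346*(-9 - 19*(4 + 0)/30) = -2346*(-9 - 19/30*4) = -2346*(-9 - 38/15) = -2346*(-173/15) = 135286/5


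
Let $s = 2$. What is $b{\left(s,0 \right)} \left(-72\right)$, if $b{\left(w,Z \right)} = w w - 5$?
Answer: $72$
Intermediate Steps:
$b{\left(w,Z \right)} = -5 + w^{2}$ ($b{\left(w,Z \right)} = w^{2} - 5 = -5 + w^{2}$)
$b{\left(s,0 \right)} \left(-72\right) = \left(-5 + 2^{2}\right) \left(-72\right) = \left(-5 + 4\right) \left(-72\right) = \left(-1\right) \left(-72\right) = 72$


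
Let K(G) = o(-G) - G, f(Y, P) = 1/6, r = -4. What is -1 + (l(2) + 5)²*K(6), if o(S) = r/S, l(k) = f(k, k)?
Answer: -3871/27 ≈ -143.37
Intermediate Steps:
f(Y, P) = ⅙
l(k) = ⅙
o(S) = -4/S
K(G) = -G + 4/G (K(G) = -4*(-1/G) - G = -(-4)/G - G = 4/G - G = -G + 4/G)
-1 + (l(2) + 5)²*K(6) = -1 + (⅙ + 5)²*(-1*6 + 4/6) = -1 + (31/6)²*(-6 + 4*(⅙)) = -1 + 961*(-6 + ⅔)/36 = -1 + (961/36)*(-16/3) = -1 - 3844/27 = -3871/27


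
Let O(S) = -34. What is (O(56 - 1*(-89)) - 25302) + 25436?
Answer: 100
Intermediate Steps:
(O(56 - 1*(-89)) - 25302) + 25436 = (-34 - 25302) + 25436 = -25336 + 25436 = 100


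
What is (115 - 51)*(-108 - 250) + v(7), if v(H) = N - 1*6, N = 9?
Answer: -22909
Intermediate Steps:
v(H) = 3 (v(H) = 9 - 1*6 = 9 - 6 = 3)
(115 - 51)*(-108 - 250) + v(7) = (115 - 51)*(-108 - 250) + 3 = 64*(-358) + 3 = -22912 + 3 = -22909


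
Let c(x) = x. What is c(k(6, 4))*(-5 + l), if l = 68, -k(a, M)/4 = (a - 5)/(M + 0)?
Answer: -63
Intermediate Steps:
k(a, M) = -4*(-5 + a)/M (k(a, M) = -4*(a - 5)/(M + 0) = -4*(-5 + a)/M)
c(k(6, 4))*(-5 + l) = (4*(5 - 1*6)/4)*(-5 + 68) = (4*(¼)*(5 - 6))*63 = (4*(¼)*(-1))*63 = -1*63 = -63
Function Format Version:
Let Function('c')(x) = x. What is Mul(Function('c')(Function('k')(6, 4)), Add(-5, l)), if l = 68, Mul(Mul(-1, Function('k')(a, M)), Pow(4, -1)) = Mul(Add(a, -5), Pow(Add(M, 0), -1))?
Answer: -63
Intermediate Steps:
Function('k')(a, M) = Mul(-4, Pow(M, -1), Add(-5, a)) (Function('k')(a, M) = Mul(-4, Mul(Add(a, -5), Pow(Add(M, 0), -1))) = Mul(-4, Mul(Add(-5, a), Pow(M, -1))) = Mul(-4, Mul(Pow(M, -1), Add(-5, a))) = Mul(-4, Pow(M, -1), Add(-5, a)))
Mul(Function('c')(Function('k')(6, 4)), Add(-5, l)) = Mul(Mul(4, Pow(4, -1), Add(5, Mul(-1, 6))), Add(-5, 68)) = Mul(Mul(4, Rational(1, 4), Add(5, -6)), 63) = Mul(Mul(4, Rational(1, 4), -1), 63) = Mul(-1, 63) = -63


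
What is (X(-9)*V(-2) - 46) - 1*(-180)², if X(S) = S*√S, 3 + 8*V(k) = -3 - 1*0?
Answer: -32446 + 81*I/4 ≈ -32446.0 + 20.25*I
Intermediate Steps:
V(k) = -¾ (V(k) = -3/8 + (-3 - 1*0)/8 = -3/8 + (-3 + 0)/8 = -3/8 + (⅛)*(-3) = -3/8 - 3/8 = -¾)
X(S) = S^(3/2)
(X(-9)*V(-2) - 46) - 1*(-180)² = ((-9)^(3/2)*(-¾) - 46) - 1*(-180)² = (-27*I*(-¾) - 46) - 1*32400 = (81*I/4 - 46) - 32400 = (-46 + 81*I/4) - 32400 = -32446 + 81*I/4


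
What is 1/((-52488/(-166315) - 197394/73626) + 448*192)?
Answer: 2040851365/175541043494903 ≈ 1.1626e-5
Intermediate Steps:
1/((-52488/(-166315) - 197394/73626) + 448*192) = 1/((-52488*(-1/166315) - 197394*1/73626) + 86016) = 1/((52488/166315 - 32899/12271) + 86016) = 1/(-4827516937/2040851365 + 86016) = 1/(175541043494903/2040851365) = 2040851365/175541043494903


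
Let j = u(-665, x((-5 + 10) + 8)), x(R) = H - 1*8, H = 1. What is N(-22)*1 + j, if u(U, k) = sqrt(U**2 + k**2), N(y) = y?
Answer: -22 + 7*sqrt(9026) ≈ 643.04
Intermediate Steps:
x(R) = -7 (x(R) = 1 - 1*8 = 1 - 8 = -7)
j = 7*sqrt(9026) (j = sqrt((-665)**2 + (-7)**2) = sqrt(442225 + 49) = sqrt(442274) = 7*sqrt(9026) ≈ 665.04)
N(-22)*1 + j = -22*1 + 7*sqrt(9026) = -22 + 7*sqrt(9026)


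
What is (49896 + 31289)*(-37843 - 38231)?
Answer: -6176067690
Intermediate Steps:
(49896 + 31289)*(-37843 - 38231) = 81185*(-76074) = -6176067690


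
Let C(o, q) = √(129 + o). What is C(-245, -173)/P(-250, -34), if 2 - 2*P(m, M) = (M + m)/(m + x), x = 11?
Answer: 478*I*√29/97 ≈ 26.537*I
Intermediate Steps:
P(m, M) = 1 - (M + m)/(2*(11 + m)) (P(m, M) = 1 - (M + m)/(2*(m + 11)) = 1 - (M + m)/(2*(11 + m)))
C(-245, -173)/P(-250, -34) = √(129 - 245)/(((22 - 250 - 1*(-34))/(2*(11 - 250)))) = √(-116)/(((½)*(22 - 250 + 34)/(-239))) = (2*I*√29)/(((½)*(-1/239)*(-194))) = (2*I*√29)/(97/239) = (2*I*√29)*(239/97) = 478*I*√29/97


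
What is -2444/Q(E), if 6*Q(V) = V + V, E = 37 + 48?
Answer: -7332/85 ≈ -86.259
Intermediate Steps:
E = 85
Q(V) = V/3 (Q(V) = (V + V)/6 = (2*V)/6 = V/3)
-2444/Q(E) = -2444/((⅓)*85) = -2444/85/3 = -2444*3/85 = -7332/85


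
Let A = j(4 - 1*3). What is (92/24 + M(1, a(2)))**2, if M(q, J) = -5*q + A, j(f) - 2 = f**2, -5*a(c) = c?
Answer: 121/36 ≈ 3.3611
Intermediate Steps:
a(c) = -c/5
j(f) = 2 + f**2
A = 3 (A = 2 + (4 - 1*3)**2 = 2 + (4 - 3)**2 = 2 + 1**2 = 2 + 1 = 3)
M(q, J) = 3 - 5*q (M(q, J) = -5*q + 3 = 3 - 5*q)
(92/24 + M(1, a(2)))**2 = (92/24 + (3 - 5*1))**2 = (92*(1/24) + (3 - 5))**2 = (23/6 - 2)**2 = (11/6)**2 = 121/36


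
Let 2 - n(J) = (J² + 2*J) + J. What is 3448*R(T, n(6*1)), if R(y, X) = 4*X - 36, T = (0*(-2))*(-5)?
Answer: -841312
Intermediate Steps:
n(J) = 2 - J² - 3*J (n(J) = 2 - ((J² + 2*J) + J) = 2 - (J² + 3*J) = 2 + (-J² - 3*J) = 2 - J² - 3*J)
T = 0 (T = 0*(-5) = 0)
R(y, X) = -36 + 4*X
3448*R(T, n(6*1)) = 3448*(-36 + 4*(2 - (6*1)² - 18)) = 3448*(-36 + 4*(2 - 1*6² - 3*6)) = 3448*(-36 + 4*(2 - 1*36 - 18)) = 3448*(-36 + 4*(2 - 36 - 18)) = 3448*(-36 + 4*(-52)) = 3448*(-36 - 208) = 3448*(-244) = -841312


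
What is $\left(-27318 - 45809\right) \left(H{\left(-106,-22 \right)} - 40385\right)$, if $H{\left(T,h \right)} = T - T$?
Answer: $2953233895$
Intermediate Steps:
$H{\left(T,h \right)} = 0$
$\left(-27318 - 45809\right) \left(H{\left(-106,-22 \right)} - 40385\right) = \left(-27318 - 45809\right) \left(0 - 40385\right) = \left(-73127\right) \left(-40385\right) = 2953233895$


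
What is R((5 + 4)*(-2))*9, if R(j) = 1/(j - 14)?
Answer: -9/32 ≈ -0.28125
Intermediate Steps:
R(j) = 1/(-14 + j)
R((5 + 4)*(-2))*9 = 9/(-14 + (5 + 4)*(-2)) = 9/(-14 + 9*(-2)) = 9/(-14 - 18) = 9/(-32) = -1/32*9 = -9/32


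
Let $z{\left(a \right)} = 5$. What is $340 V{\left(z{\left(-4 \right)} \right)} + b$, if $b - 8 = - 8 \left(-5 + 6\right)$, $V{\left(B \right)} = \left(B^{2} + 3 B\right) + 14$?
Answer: $18360$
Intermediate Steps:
$V{\left(B \right)} = 14 + B^{2} + 3 B$
$b = 0$ ($b = 8 - 8 \left(-5 + 6\right) = 8 - 8 = 0$)
$340 V{\left(z{\left(-4 \right)} \right)} + b = 340 \left(14 + 5^{2} + 3 \cdot 5\right) + 0 = 340 \left(14 + 25 + 15\right) + 0 = 340 \cdot 54 + 0 = 18360 + 0 = 18360$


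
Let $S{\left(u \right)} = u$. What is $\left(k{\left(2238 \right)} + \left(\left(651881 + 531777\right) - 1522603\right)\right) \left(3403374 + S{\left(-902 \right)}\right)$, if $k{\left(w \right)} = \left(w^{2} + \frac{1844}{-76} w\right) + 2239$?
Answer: $\frac{298516234777088}{19} \approx 1.5711 \cdot 10^{13}$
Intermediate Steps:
$k{\left(w \right)} = 2239 + w^{2} - \frac{461 w}{19}$ ($k{\left(w \right)} = \left(w^{2} + 1844 \left(- \frac{1}{76}\right) w\right) + 2239 = \left(w^{2} - \frac{461 w}{19}\right) + 2239 = 2239 + w^{2} - \frac{461 w}{19}$)
$\left(k{\left(2238 \right)} + \left(\left(651881 + 531777\right) - 1522603\right)\right) \left(3403374 + S{\left(-902 \right)}\right) = \left(\left(2239 + 2238^{2} - \frac{1031718}{19}\right) + \left(\left(651881 + 531777\right) - 1522603\right)\right) \left(3403374 - 902\right) = \left(\left(2239 + 5008644 - \frac{1031718}{19}\right) + \left(1183658 - 1522603\right)\right) 3402472 = \left(\frac{94175059}{19} - 338945\right) 3402472 = \frac{87735104}{19} \cdot 3402472 = \frac{298516234777088}{19}$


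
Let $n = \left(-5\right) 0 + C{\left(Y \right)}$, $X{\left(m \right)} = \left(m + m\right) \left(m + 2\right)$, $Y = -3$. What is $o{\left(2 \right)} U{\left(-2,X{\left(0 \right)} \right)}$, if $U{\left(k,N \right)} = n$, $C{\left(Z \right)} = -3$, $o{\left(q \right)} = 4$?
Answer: $-12$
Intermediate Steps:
$X{\left(m \right)} = 2 m \left(2 + m\right)$
$n = -3$ ($n = \left(-5\right) 0 - 3 = 0 - 3 = -3$)
$U{\left(k,N \right)} = -3$
$o{\left(2 \right)} U{\left(-2,X{\left(0 \right)} \right)} = 4 \left(-3\right) = -12$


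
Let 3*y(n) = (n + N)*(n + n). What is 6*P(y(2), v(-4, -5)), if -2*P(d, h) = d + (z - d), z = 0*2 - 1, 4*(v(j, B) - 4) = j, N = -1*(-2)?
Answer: 3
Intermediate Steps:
N = 2
v(j, B) = 4 + j/4
z = -1 (z = 0 - 1 = -1)
y(n) = 2*n*(2 + n)/3 (y(n) = ((n + 2)*(n + n))/3 = ((2 + n)*(2*n))/3 = (2*n*(2 + n))/3 = 2*n*(2 + n)/3)
P(d, h) = ½ (P(d, h) = -(d + (-1 - d))/2 = -½*(-1) = ½)
6*P(y(2), v(-4, -5)) = 6*(½) = 3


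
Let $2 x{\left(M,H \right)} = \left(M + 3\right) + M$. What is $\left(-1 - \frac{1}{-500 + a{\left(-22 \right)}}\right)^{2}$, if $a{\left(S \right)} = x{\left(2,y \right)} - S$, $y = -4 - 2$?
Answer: $\frac{896809}{900601} \approx 0.99579$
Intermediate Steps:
$y = -6$
$x{\left(M,H \right)} = \frac{3}{2} + M$ ($x{\left(M,H \right)} = \frac{\left(M + 3\right) + M}{2} = \frac{\left(3 + M\right) + M}{2} = \frac{3 + 2 M}{2} = \frac{3}{2} + M$)
$a{\left(S \right)} = \frac{7}{2} - S$ ($a{\left(S \right)} = \left(\frac{3}{2} + 2\right) - S = \frac{7}{2} - S$)
$\left(-1 - \frac{1}{-500 + a{\left(-22 \right)}}\right)^{2} = \left(-1 - \frac{1}{-500 + \left(\frac{7}{2} - -22\right)}\right)^{2} = \left(-1 - \frac{1}{-500 + \left(\frac{7}{2} + 22\right)}\right)^{2} = \left(-1 - \frac{1}{-500 + \frac{51}{2}}\right)^{2} = \left(-1 - \frac{1}{- \frac{949}{2}}\right)^{2} = \left(-1 - - \frac{2}{949}\right)^{2} = \left(-1 + \frac{2}{949}\right)^{2} = \left(- \frac{947}{949}\right)^{2} = \frac{896809}{900601}$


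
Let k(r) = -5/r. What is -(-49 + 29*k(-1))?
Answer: -96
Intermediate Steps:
-(-49 + 29*k(-1)) = -(-49 + 29*(-5/(-1))) = -(-49 + 29*(-5*(-1))) = -(-49 + 29*5) = -(-49 + 145) = -1*96 = -96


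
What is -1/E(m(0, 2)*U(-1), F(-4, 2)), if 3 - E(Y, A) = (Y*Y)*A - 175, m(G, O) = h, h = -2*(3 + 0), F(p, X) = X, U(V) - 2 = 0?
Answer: 1/110 ≈ 0.0090909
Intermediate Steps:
U(V) = 2 (U(V) = 2 + 0 = 2)
h = -6 (h = -2*3 = -6)
m(G, O) = -6
E(Y, A) = 178 - A*Y² (E(Y, A) = 3 - ((Y*Y)*A - 175) = 3 - (Y²*A - 175) = 3 - (A*Y² - 175) = 3 - (-175 + A*Y²) = 3 + (175 - A*Y²) = 178 - A*Y²)
-1/E(m(0, 2)*U(-1), F(-4, 2)) = -1/(178 - 1*2*(-6*2)²) = -1/(178 - 1*2*(-12)²) = -1/(178 - 1*2*144) = -1/(178 - 288) = -1/(-110) = -1*(-1/110) = 1/110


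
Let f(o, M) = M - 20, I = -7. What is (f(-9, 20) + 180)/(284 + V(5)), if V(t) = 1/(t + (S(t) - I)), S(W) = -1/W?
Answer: 3540/5587 ≈ 0.63361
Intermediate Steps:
V(t) = 1/(7 + t - 1/t) (V(t) = 1/(t + (-1/t - 1*(-7))) = 1/(t + (-1/t + 7)) = 1/(t + (7 - 1/t)) = 1/(7 + t - 1/t))
f(o, M) = -20 + M
(f(-9, 20) + 180)/(284 + V(5)) = ((-20 + 20) + 180)/(284 + 5/(-1 + 5*(7 + 5))) = (0 + 180)/(284 + 5/(-1 + 5*12)) = 180/(284 + 5/(-1 + 60)) = 180/(284 + 5/59) = 180/(16761/59) = 180*(59/16761) = 3540/5587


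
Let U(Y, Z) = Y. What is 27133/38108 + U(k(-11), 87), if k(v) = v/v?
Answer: 65241/38108 ≈ 1.7120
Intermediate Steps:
k(v) = 1
27133/38108 + U(k(-11), 87) = 27133/38108 + 1 = 65241/38108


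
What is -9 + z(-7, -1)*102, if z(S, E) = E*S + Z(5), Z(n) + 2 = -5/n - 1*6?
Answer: -213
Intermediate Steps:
Z(n) = -8 - 5/n (Z(n) = -2 + (-5/n - 1*6) = -2 + (-5/n - 6) = -2 + (-6 - 5/n) = -8 - 5/n)
z(S, E) = -9 + E*S (z(S, E) = E*S + (-8 - 5/5) = E*S + (-8 - 5*⅕) = E*S + (-8 - 1) = E*S - 9 = -9 + E*S)
-9 + z(-7, -1)*102 = -9 + (-9 - 1*(-7))*102 = -9 + (-9 + 7)*102 = -9 - 2*102 = -9 - 204 = -213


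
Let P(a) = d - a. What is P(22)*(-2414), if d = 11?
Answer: 26554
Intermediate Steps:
P(a) = 11 - a
P(22)*(-2414) = (11 - 1*22)*(-2414) = (11 - 22)*(-2414) = -11*(-2414) = 26554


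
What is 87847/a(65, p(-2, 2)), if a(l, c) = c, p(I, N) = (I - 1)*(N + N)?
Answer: -87847/12 ≈ -7320.6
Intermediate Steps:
p(I, N) = 2*N*(-1 + I) (p(I, N) = (-1 + I)*(2*N) = 2*N*(-1 + I))
87847/a(65, p(-2, 2)) = 87847/((2*2*(-1 - 2))) = 87847/((2*2*(-3))) = 87847/(-12) = 87847*(-1/12) = -87847/12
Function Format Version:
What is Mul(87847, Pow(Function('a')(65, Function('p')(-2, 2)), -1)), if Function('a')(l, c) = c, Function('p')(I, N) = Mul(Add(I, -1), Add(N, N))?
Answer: Rational(-87847, 12) ≈ -7320.6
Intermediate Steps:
Function('p')(I, N) = Mul(2, N, Add(-1, I)) (Function('p')(I, N) = Mul(Add(-1, I), Mul(2, N)) = Mul(2, N, Add(-1, I)))
Mul(87847, Pow(Function('a')(65, Function('p')(-2, 2)), -1)) = Mul(87847, Pow(Mul(2, 2, Add(-1, -2)), -1)) = Mul(87847, Pow(Mul(2, 2, -3), -1)) = Mul(87847, Pow(-12, -1)) = Mul(87847, Rational(-1, 12)) = Rational(-87847, 12)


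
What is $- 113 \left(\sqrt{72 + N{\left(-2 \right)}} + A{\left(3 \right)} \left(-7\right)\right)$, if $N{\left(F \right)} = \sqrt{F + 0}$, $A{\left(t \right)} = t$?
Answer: $2373 - 113 \sqrt{72 + i \sqrt{2}} \approx 1414.1 - 9.4162 i$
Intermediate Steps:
$N{\left(F \right)} = \sqrt{F}$
$- 113 \left(\sqrt{72 + N{\left(-2 \right)}} + A{\left(3 \right)} \left(-7\right)\right) = - 113 \left(\sqrt{72 + \sqrt{-2}} + 3 \left(-7\right)\right) = - 113 \left(\sqrt{72 + i \sqrt{2}} - 21\right) = - 113 \left(-21 + \sqrt{72 + i \sqrt{2}}\right) = 2373 - 113 \sqrt{72 + i \sqrt{2}}$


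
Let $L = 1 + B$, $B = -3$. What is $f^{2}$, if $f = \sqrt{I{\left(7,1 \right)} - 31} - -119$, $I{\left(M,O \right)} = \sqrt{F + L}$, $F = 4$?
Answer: $\left(119 + i \sqrt{31 - \sqrt{2}}\right)^{2} \approx 14131.0 + 1294.5 i$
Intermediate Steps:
$L = -2$ ($L = 1 - 3 = -2$)
$I{\left(M,O \right)} = \sqrt{2}$ ($I{\left(M,O \right)} = \sqrt{4 - 2} = \sqrt{2}$)
$f = 119 + \sqrt{-31 + \sqrt{2}}$ ($f = \sqrt{\sqrt{2} - 31} - -119 = \sqrt{-31 + \sqrt{2}} + 119 = 119 + \sqrt{-31 + \sqrt{2}} \approx 119.0 + 5.4393 i$)
$f^{2} = \left(119 + \sqrt{-31 + \sqrt{2}}\right)^{2}$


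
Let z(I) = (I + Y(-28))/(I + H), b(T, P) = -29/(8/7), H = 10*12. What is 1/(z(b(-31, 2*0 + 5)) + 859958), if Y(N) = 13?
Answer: 757/650988107 ≈ 1.1628e-6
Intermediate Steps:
H = 120
b(T, P) = -203/8 (b(T, P) = -29/(8*(1/7)) = -29/8/7 = -29*7/8 = -203/8)
z(I) = (13 + I)/(120 + I) (z(I) = (I + 13)/(I + 120) = (13 + I)/(120 + I))
1/(z(b(-31, 2*0 + 5)) + 859958) = 1/((13 - 203/8)/(120 - 203/8) + 859958) = 1/(-99/8/(757/8) + 859958) = 1/((8/757)*(-99/8) + 859958) = 1/(-99/757 + 859958) = 1/(650988107/757) = 757/650988107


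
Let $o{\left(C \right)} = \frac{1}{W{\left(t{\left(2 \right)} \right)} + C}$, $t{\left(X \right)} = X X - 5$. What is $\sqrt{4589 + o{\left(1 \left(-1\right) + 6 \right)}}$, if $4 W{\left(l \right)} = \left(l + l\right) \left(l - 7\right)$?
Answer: $\frac{\sqrt{41302}}{3} \approx 67.743$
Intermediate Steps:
$t{\left(X \right)} = -5 + X^{2}$ ($t{\left(X \right)} = X^{2} - 5 = -5 + X^{2}$)
$W{\left(l \right)} = \frac{l \left(-7 + l\right)}{2}$ ($W{\left(l \right)} = \frac{\left(l + l\right) \left(l - 7\right)}{4} = \frac{2 l \left(-7 + l\right)}{4} = \frac{l \left(-7 + l\right)}{2}$)
$o{\left(C \right)} = \frac{1}{4 + C}$ ($o{\left(C \right)} = \frac{1}{\frac{\left(-5 + 2^{2}\right) \left(-7 - \left(5 - 2^{2}\right)\right)}{2} + C} = \frac{1}{\frac{\left(-5 + 4\right) \left(-7 + \left(-5 + 4\right)\right)}{2} + C} = \frac{1}{\frac{1}{2} \left(-1\right) \left(-7 - 1\right) + C} = \frac{1}{\frac{1}{2} \left(-1\right) \left(-8\right) + C} = \frac{1}{4 + C}$)
$\sqrt{4589 + o{\left(1 \left(-1\right) + 6 \right)}} = \sqrt{4589 + \frac{1}{4 + \left(1 \left(-1\right) + 6\right)}} = \sqrt{4589 + \frac{1}{4 + \left(-1 + 6\right)}} = \sqrt{4589 + \frac{1}{4 + 5}} = \sqrt{4589 + \frac{1}{9}} = \sqrt{\frac{41302}{9}} = \frac{\sqrt{41302}}{3}$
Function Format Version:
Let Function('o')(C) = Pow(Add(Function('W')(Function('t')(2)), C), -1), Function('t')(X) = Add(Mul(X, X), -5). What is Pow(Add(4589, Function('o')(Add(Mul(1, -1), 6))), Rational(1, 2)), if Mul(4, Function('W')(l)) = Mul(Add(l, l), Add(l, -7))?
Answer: Mul(Rational(1, 3), Pow(41302, Rational(1, 2))) ≈ 67.743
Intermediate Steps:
Function('t')(X) = Add(-5, Pow(X, 2)) (Function('t')(X) = Add(Pow(X, 2), -5) = Add(-5, Pow(X, 2)))
Function('W')(l) = Mul(Rational(1, 2), l, Add(-7, l)) (Function('W')(l) = Mul(Rational(1, 4), Mul(Add(l, l), Add(l, -7))) = Mul(Rational(1, 4), Mul(Mul(2, l), Add(-7, l))) = Mul(Rational(1, 4), Mul(2, l, Add(-7, l))) = Mul(Rational(1, 2), l, Add(-7, l)))
Function('o')(C) = Pow(Add(4, C), -1) (Function('o')(C) = Pow(Add(Mul(Rational(1, 2), Add(-5, Pow(2, 2)), Add(-7, Add(-5, Pow(2, 2)))), C), -1) = Pow(Add(Mul(Rational(1, 2), Add(-5, 4), Add(-7, Add(-5, 4))), C), -1) = Pow(Add(Mul(Rational(1, 2), -1, Add(-7, -1)), C), -1) = Pow(Add(Mul(Rational(1, 2), -1, -8), C), -1) = Pow(Add(4, C), -1))
Pow(Add(4589, Function('o')(Add(Mul(1, -1), 6))), Rational(1, 2)) = Pow(Add(4589, Pow(Add(4, Add(Mul(1, -1), 6)), -1)), Rational(1, 2)) = Pow(Add(4589, Pow(Add(4, Add(-1, 6)), -1)), Rational(1, 2)) = Pow(Add(4589, Pow(Add(4, 5), -1)), Rational(1, 2)) = Pow(Add(4589, Pow(9, -1)), Rational(1, 2)) = Pow(Add(4589, Rational(1, 9)), Rational(1, 2)) = Pow(Rational(41302, 9), Rational(1, 2)) = Mul(Rational(1, 3), Pow(41302, Rational(1, 2)))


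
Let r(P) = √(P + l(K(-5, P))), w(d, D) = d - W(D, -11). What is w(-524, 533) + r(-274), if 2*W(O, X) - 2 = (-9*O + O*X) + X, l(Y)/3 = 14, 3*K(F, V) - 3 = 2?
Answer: 9621/2 + 2*I*√58 ≈ 4810.5 + 15.232*I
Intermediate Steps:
K(F, V) = 5/3 (K(F, V) = 1 + (⅓)*2 = 1 + ⅔ = 5/3)
l(Y) = 42 (l(Y) = 3*14 = 42)
W(O, X) = 1 + X/2 - 9*O/2 + O*X/2 (W(O, X) = 1 + ((-9*O + O*X) + X)/2 = 1 + (X - 9*O + O*X)/2 = 1 + (X/2 - 9*O/2 + O*X/2) = 1 + X/2 - 9*O/2 + O*X/2)
w(d, D) = 9/2 + d + 10*D (w(d, D) = d - (1 + (½)*(-11) - 9*D/2 + (½)*D*(-11)) = d - (1 - 11/2 - 9*D/2 - 11*D/2) = d - (-9/2 - 10*D) = d + (9/2 + 10*D) = 9/2 + d + 10*D)
r(P) = √(42 + P) (r(P) = √(P + 42) = √(42 + P))
w(-524, 533) + r(-274) = (9/2 - 524 + 10*533) + √(42 - 274) = (9/2 - 524 + 5330) + √(-232) = 9621/2 + 2*I*√58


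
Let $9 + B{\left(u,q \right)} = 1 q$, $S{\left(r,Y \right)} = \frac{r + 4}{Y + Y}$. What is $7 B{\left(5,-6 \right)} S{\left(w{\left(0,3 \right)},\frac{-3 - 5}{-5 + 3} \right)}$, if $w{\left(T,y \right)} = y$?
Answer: $- \frac{735}{8} \approx -91.875$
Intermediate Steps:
$S{\left(r,Y \right)} = \frac{4 + r}{2 Y}$
$B{\left(u,q \right)} = -9 + q$ ($B{\left(u,q \right)} = -9 + 1 q = -9 + q$)
$7 B{\left(5,-6 \right)} S{\left(w{\left(0,3 \right)},\frac{-3 - 5}{-5 + 3} \right)} = 7 \left(-9 - 6\right) \frac{4 + 3}{2 \frac{-3 - 5}{-5 + 3}} = 7 \left(-15\right) \frac{1}{2} \frac{1}{\left(-8\right) \frac{1}{-2}} \cdot 7 = - 105 \cdot \frac{1}{2} \frac{1}{\left(-8\right) \left(- \frac{1}{2}\right)} 7 = - 105 \cdot \frac{1}{2} \cdot \frac{1}{4} \cdot 7 = \left(-105\right) \frac{7}{8} = - \frac{735}{8}$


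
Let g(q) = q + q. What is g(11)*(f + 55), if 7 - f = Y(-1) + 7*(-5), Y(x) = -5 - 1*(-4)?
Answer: 2156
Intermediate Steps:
Y(x) = -1 (Y(x) = -5 + 4 = -1)
f = 43 (f = 7 - (-1 + 7*(-5)) = 7 - (-1 - 35) = 7 - 1*(-36) = 7 + 36 = 43)
g(q) = 2*q
g(11)*(f + 55) = (2*11)*(43 + 55) = 22*98 = 2156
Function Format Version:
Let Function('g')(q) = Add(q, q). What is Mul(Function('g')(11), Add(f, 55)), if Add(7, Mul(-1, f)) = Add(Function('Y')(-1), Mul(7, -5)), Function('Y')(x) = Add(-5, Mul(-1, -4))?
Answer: 2156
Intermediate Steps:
Function('Y')(x) = -1 (Function('Y')(x) = Add(-5, 4) = -1)
f = 43 (f = Add(7, Mul(-1, Add(-1, Mul(7, -5)))) = Add(7, Mul(-1, Add(-1, -35))) = Add(7, Mul(-1, -36)) = Add(7, 36) = 43)
Function('g')(q) = Mul(2, q)
Mul(Function('g')(11), Add(f, 55)) = Mul(Mul(2, 11), Add(43, 55)) = Mul(22, 98) = 2156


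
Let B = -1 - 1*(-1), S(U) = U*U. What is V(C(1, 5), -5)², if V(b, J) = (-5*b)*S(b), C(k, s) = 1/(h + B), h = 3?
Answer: 25/729 ≈ 0.034294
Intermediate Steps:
S(U) = U²
B = 0 (B = -1 + 1 = 0)
C(k, s) = ⅓ (C(k, s) = 1/(3 + 0) = 1/3 = ⅓)
V(b, J) = -5*b³ (V(b, J) = (-5*b)*b² = -5*b³)
V(C(1, 5), -5)² = (-5*(⅓)³)² = (-5*1/27)² = (-5/27)² = 25/729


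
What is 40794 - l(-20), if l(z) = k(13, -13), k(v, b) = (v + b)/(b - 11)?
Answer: 40794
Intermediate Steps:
k(v, b) = (b + v)/(-11 + b)
l(z) = 0 (l(z) = (-13 + 13)/(-11 - 13) = 0/(-24) = -1/24*0 = 0)
40794 - l(-20) = 40794 - 1*0 = 40794 + 0 = 40794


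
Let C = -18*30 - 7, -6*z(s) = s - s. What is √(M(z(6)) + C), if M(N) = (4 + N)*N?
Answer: I*√547 ≈ 23.388*I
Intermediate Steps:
z(s) = 0 (z(s) = -(s - s)/6 = -⅙*0 = 0)
C = -547 (C = -540 - 7 = -547)
M(N) = N*(4 + N)
√(M(z(6)) + C) = √(0*(4 + 0) - 547) = √(0*4 - 547) = √(0 - 547) = √(-547) = I*√547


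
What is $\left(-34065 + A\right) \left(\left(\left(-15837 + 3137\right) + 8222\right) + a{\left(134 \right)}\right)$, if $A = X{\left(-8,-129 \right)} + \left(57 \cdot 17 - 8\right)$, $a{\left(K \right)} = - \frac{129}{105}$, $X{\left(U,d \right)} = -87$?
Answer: $\frac{5203452643}{35} \approx 1.4867 \cdot 10^{8}$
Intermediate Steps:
$a{\left(K \right)} = - \frac{43}{35}$ ($a{\left(K \right)} = \left(-129\right) \frac{1}{105} = - \frac{43}{35}$)
$A = 874$ ($A = -87 + \left(57 \cdot 17 - 8\right) = -87 + \left(969 - 8\right) = -87 + 961 = 874$)
$\left(-34065 + A\right) \left(\left(\left(-15837 + 3137\right) + 8222\right) + a{\left(134 \right)}\right) = \left(-34065 + 874\right) \left(\left(\left(-15837 + 3137\right) + 8222\right) - \frac{43}{35}\right) = - 33191 \left(\left(-12700 + 8222\right) - \frac{43}{35}\right) = - 33191 \left(-4478 - \frac{43}{35}\right) = \left(-33191\right) \left(- \frac{156773}{35}\right) = \frac{5203452643}{35}$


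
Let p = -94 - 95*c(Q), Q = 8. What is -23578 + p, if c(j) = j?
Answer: -24432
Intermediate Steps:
p = -854 (p = -94 - 95*8 = -94 - 760 = -854)
-23578 + p = -23578 - 854 = -24432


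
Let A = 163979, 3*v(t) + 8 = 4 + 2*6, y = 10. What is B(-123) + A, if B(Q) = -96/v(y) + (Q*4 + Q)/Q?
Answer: 163948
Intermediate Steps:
v(t) = 8/3 (v(t) = -8/3 + (4 + 2*6)/3 = -8/3 + (4 + 12)/3 = -8/3 + (⅓)*16 = -8/3 + 16/3 = 8/3)
B(Q) = -31 (B(Q) = -96/8/3 + (Q*4 + Q)/Q = -96*3/8 + (4*Q + Q)/Q = -36 + (5*Q)/Q = -36 + 5 = -31)
B(-123) + A = -31 + 163979 = 163948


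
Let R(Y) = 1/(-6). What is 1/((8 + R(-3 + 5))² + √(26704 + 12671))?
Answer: -79524/46150319 + 97200*√7/46150319 ≈ 0.0038492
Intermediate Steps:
R(Y) = -⅙
1/((8 + R(-3 + 5))² + √(26704 + 12671)) = 1/((8 - ⅙)² + √(26704 + 12671)) = 1/((47/6)² + √39375) = 1/(2209/36 + 75*√7)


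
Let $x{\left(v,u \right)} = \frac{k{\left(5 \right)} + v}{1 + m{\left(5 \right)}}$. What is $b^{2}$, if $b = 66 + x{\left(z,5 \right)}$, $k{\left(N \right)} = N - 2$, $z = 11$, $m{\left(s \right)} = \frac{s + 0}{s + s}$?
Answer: $\frac{51076}{9} \approx 5675.1$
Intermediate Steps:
$m{\left(s \right)} = \frac{1}{2}$ ($m{\left(s \right)} = \frac{s}{2 s} = s \frac{1}{2 s} = \frac{1}{2}$)
$k{\left(N \right)} = -2 + N$ ($k{\left(N \right)} = N - 2 = -2 + N$)
$x{\left(v,u \right)} = 2 + \frac{2 v}{3}$ ($x{\left(v,u \right)} = \frac{\left(-2 + 5\right) + v}{1 + \frac{1}{2}} = \frac{3 + v}{\frac{3}{2}} = \left(3 + v\right) \frac{2}{3} = 2 + \frac{2 v}{3}$)
$b = \frac{226}{3}$ ($b = 66 + \left(2 + \frac{2}{3} \cdot 11\right) = 66 + \left(2 + \frac{22}{3}\right) = 66 + \frac{28}{3} = \frac{226}{3} \approx 75.333$)
$b^{2} = \left(\frac{226}{3}\right)^{2} = \frac{51076}{9}$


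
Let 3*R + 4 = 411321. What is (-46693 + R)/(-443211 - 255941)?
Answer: -135619/1048728 ≈ -0.12932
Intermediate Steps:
R = 411317/3 (R = -4/3 + (⅓)*411321 = -4/3 + 137107 = 411317/3 ≈ 1.3711e+5)
(-46693 + R)/(-443211 - 255941) = (-46693 + 411317/3)/(-443211 - 255941) = (271238/3)/(-699152) = (271238/3)*(-1/699152) = -135619/1048728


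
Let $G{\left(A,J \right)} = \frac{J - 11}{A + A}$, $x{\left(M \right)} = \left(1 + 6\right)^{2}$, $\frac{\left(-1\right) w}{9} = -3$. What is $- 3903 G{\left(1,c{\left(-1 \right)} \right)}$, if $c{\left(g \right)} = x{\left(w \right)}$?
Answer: $-74157$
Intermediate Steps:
$w = 27$ ($w = \left(-9\right) \left(-3\right) = 27$)
$x{\left(M \right)} = 49$ ($x{\left(M \right)} = 7^{2} = 49$)
$c{\left(g \right)} = 49$
$G{\left(A,J \right)} = \frac{-11 + J}{2 A}$
$- 3903 G{\left(1,c{\left(-1 \right)} \right)} = - 3903 \frac{-11 + 49}{2 \cdot 1} = - 3903 \cdot \frac{1}{2} \cdot 1 \cdot 38 = \left(-3903\right) 19 = -74157$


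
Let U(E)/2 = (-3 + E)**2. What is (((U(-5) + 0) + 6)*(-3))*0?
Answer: 0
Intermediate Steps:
U(E) = 2*(-3 + E)**2
(((U(-5) + 0) + 6)*(-3))*0 = (((2*(-3 - 5)**2 + 0) + 6)*(-3))*0 = (((2*(-8)**2 + 0) + 6)*(-3))*0 = (((2*64 + 0) + 6)*(-3))*0 = (((128 + 0) + 6)*(-3))*0 = ((128 + 6)*(-3))*0 = (134*(-3))*0 = -402*0 = 0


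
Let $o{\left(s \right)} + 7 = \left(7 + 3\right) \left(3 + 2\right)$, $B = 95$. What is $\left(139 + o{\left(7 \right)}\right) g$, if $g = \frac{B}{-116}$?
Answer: $- \frac{8645}{58} \approx -149.05$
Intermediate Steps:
$o{\left(s \right)} = 43$ ($o{\left(s \right)} = -7 + \left(7 + 3\right) \left(3 + 2\right) = -7 + 10 \cdot 5 = -7 + 50 = 43$)
$g = - \frac{95}{116}$ ($g = \frac{95}{-116} = 95 \left(- \frac{1}{116}\right) = - \frac{95}{116} \approx -0.81897$)
$\left(139 + o{\left(7 \right)}\right) g = \left(139 + 43\right) \left(- \frac{95}{116}\right) = 182 \left(- \frac{95}{116}\right) = - \frac{8645}{58}$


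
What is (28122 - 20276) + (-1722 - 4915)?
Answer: 1209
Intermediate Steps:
(28122 - 20276) + (-1722 - 4915) = 7846 - 6637 = 1209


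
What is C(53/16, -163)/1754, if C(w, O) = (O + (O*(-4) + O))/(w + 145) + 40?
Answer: 50068/2081121 ≈ 0.024058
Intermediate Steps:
C(w, O) = 40 - 2*O/(145 + w) (C(w, O) = (O + (-4*O + O))/(145 + w) + 40 = (O - 3*O)/(145 + w) + 40 = (-2*O)/(145 + w) + 40 = -2*O/(145 + w) + 40 = 40 - 2*O/(145 + w))
C(53/16, -163)/1754 = (2*(2900 - 1*(-163) + 20*(53/16))/(145 + 53/16))/1754 = (2*(2900 + 163 + 20*(53*(1/16)))/(145 + 53*(1/16)))*(1/1754) = (2*(2900 + 163 + 20*(53/16))/(145 + 53/16))*(1/1754) = (2*(2900 + 163 + 265/4)/(2373/16))*(1/1754) = (2*(16/2373)*(12517/4))*(1/1754) = (100136/2373)*(1/1754) = 50068/2081121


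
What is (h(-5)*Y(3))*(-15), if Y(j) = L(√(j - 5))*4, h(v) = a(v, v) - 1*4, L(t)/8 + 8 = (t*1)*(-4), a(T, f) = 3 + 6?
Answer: 19200 + 9600*I*√2 ≈ 19200.0 + 13576.0*I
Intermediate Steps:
a(T, f) = 9
L(t) = -64 - 32*t (L(t) = -64 + 8*((t*1)*(-4)) = -64 + 8*(t*(-4)) = -64 + 8*(-4*t) = -64 - 32*t)
h(v) = 5 (h(v) = 9 - 1*4 = 9 - 4 = 5)
Y(j) = -256 - 128*√(-5 + j) (Y(j) = (-64 - 32*√(j - 5))*4 = (-64 - 32*√(-5 + j))*4 = -256 - 128*√(-5 + j))
(h(-5)*Y(3))*(-15) = (5*(-256 - 128*√(-5 + 3)))*(-15) = (5*(-256 - 128*I*√2))*(-15) = (-1280 - 640*I*√2)*(-15) = 19200 + 9600*I*√2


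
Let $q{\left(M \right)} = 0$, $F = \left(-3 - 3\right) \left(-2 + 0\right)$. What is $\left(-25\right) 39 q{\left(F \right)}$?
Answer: $0$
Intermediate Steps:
$F = 12$ ($F = \left(-6\right) \left(-2\right) = 12$)
$\left(-25\right) 39 q{\left(F \right)} = \left(-25\right) 39 \cdot 0 = \left(-975\right) 0 = 0$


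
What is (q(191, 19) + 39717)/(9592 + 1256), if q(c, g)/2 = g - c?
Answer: 39373/10848 ≈ 3.6295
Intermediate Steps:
q(c, g) = -2*c + 2*g (q(c, g) = 2*(g - c) = -2*c + 2*g)
(q(191, 19) + 39717)/(9592 + 1256) = ((-2*191 + 2*19) + 39717)/(9592 + 1256) = ((-382 + 38) + 39717)/10848 = (-344 + 39717)*(1/10848) = 39373*(1/10848) = 39373/10848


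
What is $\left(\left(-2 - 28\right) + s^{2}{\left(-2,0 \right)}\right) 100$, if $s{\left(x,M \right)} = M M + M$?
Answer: $-3000$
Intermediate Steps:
$s{\left(x,M \right)} = M + M^{2}$ ($s{\left(x,M \right)} = M^{2} + M = M + M^{2}$)
$\left(\left(-2 - 28\right) + s^{2}{\left(-2,0 \right)}\right) 100 = \left(\left(-2 - 28\right) + \left(0 \left(1 + 0\right)\right)^{2}\right) 100 = \left(\left(-2 - 28\right) + \left(0 \cdot 1\right)^{2}\right) 100 = \left(-30 + 0^{2}\right) 100 = \left(-30 + 0\right) 100 = \left(-30\right) 100 = -3000$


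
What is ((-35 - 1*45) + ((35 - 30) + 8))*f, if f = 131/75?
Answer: -8777/75 ≈ -117.03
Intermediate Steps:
f = 131/75 (f = 131*(1/75) = 131/75 ≈ 1.7467)
((-35 - 1*45) + ((35 - 30) + 8))*f = ((-35 - 1*45) + ((35 - 30) + 8))*(131/75) = ((-35 - 45) + (5 + 8))*(131/75) = (-80 + 13)*(131/75) = -67*131/75 = -8777/75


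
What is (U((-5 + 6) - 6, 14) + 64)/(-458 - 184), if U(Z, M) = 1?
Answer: -65/642 ≈ -0.10125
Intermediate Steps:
(U((-5 + 6) - 6, 14) + 64)/(-458 - 184) = (1 + 64)/(-458 - 184) = 65/(-642) = 65*(-1/642) = -65/642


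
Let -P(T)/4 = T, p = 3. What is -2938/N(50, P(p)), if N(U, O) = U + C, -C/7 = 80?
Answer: 1469/255 ≈ 5.7608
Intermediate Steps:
P(T) = -4*T
C = -560 (C = -7*80 = -560)
N(U, O) = -560 + U (N(U, O) = U - 560 = -560 + U)
-2938/N(50, P(p)) = -2938/(-560 + 50) = -2938/(-510) = -2938*(-1/510) = 1469/255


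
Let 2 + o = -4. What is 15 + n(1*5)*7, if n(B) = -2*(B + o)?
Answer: 29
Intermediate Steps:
o = -6 (o = -2 - 4 = -6)
n(B) = 12 - 2*B (n(B) = -2*(B - 6) = -2*(-6 + B) = 12 - 2*B)
15 + n(1*5)*7 = 15 + (12 - 2*5)*7 = 15 + (12 - 10)*7 = 15 + 2*7 = 15 + 14 = 29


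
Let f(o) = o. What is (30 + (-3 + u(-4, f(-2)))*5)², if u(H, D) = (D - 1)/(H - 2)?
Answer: 1225/4 ≈ 306.25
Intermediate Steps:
u(H, D) = (-1 + D)/(-2 + H)
(30 + (-3 + u(-4, f(-2)))*5)² = (30 + (-3 + (-1 - 2)/(-2 - 4))*5)² = (30 + (-3 - 3/(-6))*5)² = (30 + (-3 - ⅙*(-3))*5)² = (30 + (-3 + ½)*5)² = (30 - 5/2*5)² = (30 - 25/2)² = (35/2)² = 1225/4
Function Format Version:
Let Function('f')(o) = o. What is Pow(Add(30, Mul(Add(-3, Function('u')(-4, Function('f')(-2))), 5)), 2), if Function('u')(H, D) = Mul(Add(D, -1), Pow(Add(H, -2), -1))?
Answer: Rational(1225, 4) ≈ 306.25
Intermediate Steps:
Function('u')(H, D) = Mul(Pow(Add(-2, H), -1), Add(-1, D)) (Function('u')(H, D) = Mul(Add(-1, D), Pow(Add(-2, H), -1)) = Mul(Pow(Add(-2, H), -1), Add(-1, D)))
Pow(Add(30, Mul(Add(-3, Function('u')(-4, Function('f')(-2))), 5)), 2) = Pow(Add(30, Mul(Add(-3, Mul(Pow(Add(-2, -4), -1), Add(-1, -2))), 5)), 2) = Pow(Add(30, Mul(Add(-3, Mul(Pow(-6, -1), -3)), 5)), 2) = Pow(Add(30, Mul(Add(-3, Mul(Rational(-1, 6), -3)), 5)), 2) = Pow(Add(30, Mul(Add(-3, Rational(1, 2)), 5)), 2) = Pow(Add(30, Mul(Rational(-5, 2), 5)), 2) = Pow(Add(30, Rational(-25, 2)), 2) = Pow(Rational(35, 2), 2) = Rational(1225, 4)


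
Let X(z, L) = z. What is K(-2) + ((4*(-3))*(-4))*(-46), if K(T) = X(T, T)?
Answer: -2210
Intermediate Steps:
K(T) = T
K(-2) + ((4*(-3))*(-4))*(-46) = -2 + ((4*(-3))*(-4))*(-46) = -2 - 12*(-4)*(-46) = -2 + 48*(-46) = -2 - 2208 = -2210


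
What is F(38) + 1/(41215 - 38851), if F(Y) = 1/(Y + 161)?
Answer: 2563/470436 ≈ 0.0054481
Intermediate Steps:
F(Y) = 1/(161 + Y)
F(38) + 1/(41215 - 38851) = 1/(161 + 38) + 1/(41215 - 38851) = 1/199 + 1/2364 = 2563/470436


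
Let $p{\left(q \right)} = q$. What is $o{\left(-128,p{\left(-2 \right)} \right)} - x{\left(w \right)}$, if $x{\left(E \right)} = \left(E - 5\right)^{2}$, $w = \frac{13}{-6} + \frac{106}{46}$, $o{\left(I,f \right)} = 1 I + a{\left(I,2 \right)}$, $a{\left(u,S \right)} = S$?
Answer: $- \frac{2849785}{19044} \approx -149.64$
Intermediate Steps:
$o{\left(I,f \right)} = 2 + I$ ($o{\left(I,f \right)} = 1 I + 2 = I + 2 = 2 + I$)
$w = \frac{19}{138}$ ($w = 13 \left(- \frac{1}{6}\right) + 106 \cdot \frac{1}{46} = - \frac{13}{6} + \frac{53}{23} = \frac{19}{138} \approx 0.13768$)
$x{\left(E \right)} = \left(-5 + E\right)^{2}$
$o{\left(-128,p{\left(-2 \right)} \right)} - x{\left(w \right)} = \left(2 - 128\right) - \left(-5 + \frac{19}{138}\right)^{2} = -126 - \left(- \frac{671}{138}\right)^{2} = -126 - \frac{450241}{19044} = - \frac{2849785}{19044}$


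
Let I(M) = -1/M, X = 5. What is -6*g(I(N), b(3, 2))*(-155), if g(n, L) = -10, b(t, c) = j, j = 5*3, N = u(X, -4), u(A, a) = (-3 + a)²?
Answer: -9300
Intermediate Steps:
N = 49 (N = (-3 - 4)² = (-7)² = 49)
j = 15
b(t, c) = 15
-6*g(I(N), b(3, 2))*(-155) = -6*(-10)*(-155) = 60*(-155) = -9300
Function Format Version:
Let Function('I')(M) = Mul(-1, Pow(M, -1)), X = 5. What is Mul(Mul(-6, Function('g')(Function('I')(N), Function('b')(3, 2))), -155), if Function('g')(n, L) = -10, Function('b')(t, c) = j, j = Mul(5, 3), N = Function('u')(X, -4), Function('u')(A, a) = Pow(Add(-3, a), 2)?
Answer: -9300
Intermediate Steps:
N = 49 (N = Pow(Add(-3, -4), 2) = Pow(-7, 2) = 49)
j = 15
Function('b')(t, c) = 15
Mul(Mul(-6, Function('g')(Function('I')(N), Function('b')(3, 2))), -155) = Mul(Mul(-6, -10), -155) = Mul(60, -155) = -9300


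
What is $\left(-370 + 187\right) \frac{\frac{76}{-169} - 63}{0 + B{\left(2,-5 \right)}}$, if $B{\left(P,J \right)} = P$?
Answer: $\frac{1962309}{338} \approx 5805.6$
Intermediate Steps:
$\left(-370 + 187\right) \frac{\frac{76}{-169} - 63}{0 + B{\left(2,-5 \right)}} = \left(-370 + 187\right) \frac{\frac{76}{-169} - 63}{0 + 2} = - 183 \frac{76 \left(- \frac{1}{169}\right) - 63}{2} = - 183 \left(- \frac{76}{169} - 63\right) \frac{1}{2} = - 183 \left(\left(- \frac{10723}{169}\right) \frac{1}{2}\right) = \left(-183\right) \left(- \frac{10723}{338}\right) = \frac{1962309}{338}$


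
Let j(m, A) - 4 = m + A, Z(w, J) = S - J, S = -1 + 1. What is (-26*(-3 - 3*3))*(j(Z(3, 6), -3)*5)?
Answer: -7800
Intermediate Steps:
S = 0
Z(w, J) = -J (Z(w, J) = 0 - J = -J)
j(m, A) = 4 + A + m (j(m, A) = 4 + (m + A) = 4 + (A + m) = 4 + A + m)
(-26*(-3 - 3*3))*(j(Z(3, 6), -3)*5) = (-26*(-3 - 3*3))*((4 - 3 - 1*6)*5) = (-26*(-3 - 9))*((4 - 3 - 6)*5) = (-26*(-12))*(-5*5) = 312*(-25) = -7800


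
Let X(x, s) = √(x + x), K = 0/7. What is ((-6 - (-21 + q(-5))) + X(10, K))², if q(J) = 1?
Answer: 216 + 56*√5 ≈ 341.22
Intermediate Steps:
K = 0 (K = 0*(⅐) = 0)
X(x, s) = √2*√x (X(x, s) = √(2*x) = √2*√x)
((-6 - (-21 + q(-5))) + X(10, K))² = ((-6 - (-21 + 1)) + √2*√10)² = ((-6 - 1*(-20)) + 2*√5)² = ((-6 + 20) + 2*√5)² = (14 + 2*√5)²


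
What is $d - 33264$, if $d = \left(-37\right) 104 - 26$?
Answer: $-37138$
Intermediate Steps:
$d = -3874$ ($d = -3848 - 26 = -3874$)
$d - 33264 = -3874 - 33264 = -37138$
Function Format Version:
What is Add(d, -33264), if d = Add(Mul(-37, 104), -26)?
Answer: -37138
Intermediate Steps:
d = -3874 (d = Add(-3848, -26) = -3874)
Add(d, -33264) = Add(-3874, -33264) = -37138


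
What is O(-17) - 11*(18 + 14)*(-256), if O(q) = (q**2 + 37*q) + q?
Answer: 89755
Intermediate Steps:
O(q) = q**2 + 38*q
O(-17) - 11*(18 + 14)*(-256) = -17*(38 - 17) - 11*(18 + 14)*(-256) = -17*21 - 11*32*(-256) = -357 - 352*(-256) = -357 + 90112 = 89755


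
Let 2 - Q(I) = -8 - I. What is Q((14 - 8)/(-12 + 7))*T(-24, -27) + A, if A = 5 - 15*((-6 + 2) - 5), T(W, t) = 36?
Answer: 2284/5 ≈ 456.80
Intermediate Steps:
Q(I) = 10 + I (Q(I) = 2 - (-8 - I) = 2 + (8 + I) = 10 + I)
A = 140 (A = 5 - 15*(-4 - 5) = 5 - 15*(-9) = 5 + 135 = 140)
Q((14 - 8)/(-12 + 7))*T(-24, -27) + A = (10 + (14 - 8)/(-12 + 7))*36 + 140 = (10 + 6/(-5))*36 + 140 = (10 + 6*(-⅕))*36 + 140 = (10 - 6/5)*36 + 140 = (44/5)*36 + 140 = 1584/5 + 140 = 2284/5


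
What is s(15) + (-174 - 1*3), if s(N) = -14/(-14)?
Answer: -176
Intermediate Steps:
s(N) = 1 (s(N) = -14*(-1/14) = 1)
s(15) + (-174 - 1*3) = 1 + (-174 - 1*3) = 1 + (-174 - 3) = 1 - 177 = -176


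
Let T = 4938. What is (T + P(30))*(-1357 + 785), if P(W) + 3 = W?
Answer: -2839980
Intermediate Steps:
P(W) = -3 + W
(T + P(30))*(-1357 + 785) = (4938 + (-3 + 30))*(-1357 + 785) = (4938 + 27)*(-572) = 4965*(-572) = -2839980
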